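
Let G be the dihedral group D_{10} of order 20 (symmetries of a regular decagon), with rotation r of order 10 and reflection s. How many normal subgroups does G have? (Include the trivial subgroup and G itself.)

G has 22 subgroups. Checking conjugation-invariance by order — order 1: 1/1 normal; order 2: 1/11 normal; order 4: 0/5 normal; order 5: 1/1 normal; order 10: 3/3 normal; order 20: 1/1 normal.
Total normal subgroups: 7.

7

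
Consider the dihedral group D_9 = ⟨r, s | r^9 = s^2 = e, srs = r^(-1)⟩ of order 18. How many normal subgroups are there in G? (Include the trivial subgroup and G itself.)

4

G has 16 subgroups. Checking conjugation-invariance by order — order 1: 1/1 normal; order 2: 0/9 normal; order 3: 1/1 normal; order 6: 0/3 normal; order 9: 1/1 normal; order 18: 1/1 normal.
Total normal subgroups: 4.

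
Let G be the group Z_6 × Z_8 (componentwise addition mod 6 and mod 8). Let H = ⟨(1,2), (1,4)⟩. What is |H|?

24

|⟨(1,2)⟩| = 12 and |⟨(1,4)⟩| = 6, so |H| is a multiple of lcm(12, 6) = 12 and divides |G| = 48.
Closing under the operation: H = {(0,0), (0,2), (0,4), (0,6), (1,0), (1,2), (1,4), (1,6), (2,0), (2,2), (2,4), (2,6), (3,0), (3,2), (3,4), (3,6), (4,0), (4,2), (4,4), (4,6), (5,0), (5,2), (5,4), (5,6)}, so |H| = 24.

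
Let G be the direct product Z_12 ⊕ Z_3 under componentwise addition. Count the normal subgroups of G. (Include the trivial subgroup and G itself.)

G is abelian, so every subgroup is normal.
G has 18 subgroups in total, hence 18 normal subgroups.

18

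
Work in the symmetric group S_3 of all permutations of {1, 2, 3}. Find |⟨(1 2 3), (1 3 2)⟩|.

3

|⟨(1 2 3)⟩| = 3 and |⟨(1 3 2)⟩| = 3, so |H| is a multiple of lcm(3, 3) = 3 and divides |G| = 6.
Closing under the operation: H = {e, (1 2 3), (1 3 2)}, so |H| = 3.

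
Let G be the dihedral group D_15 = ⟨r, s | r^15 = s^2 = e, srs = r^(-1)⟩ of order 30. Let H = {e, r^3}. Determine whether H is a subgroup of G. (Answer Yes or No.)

No

r^3 ∈ H but its inverse r^12 ∉ H, so H is not a subgroup.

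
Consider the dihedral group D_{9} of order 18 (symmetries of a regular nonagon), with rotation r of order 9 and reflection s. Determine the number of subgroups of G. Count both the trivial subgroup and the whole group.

16

|G| = 18, so by Lagrange every subgroup order divides 18. Divisors: 1, 2, 3, 6, 9, 18.
Subgroups by order — order 1: 1; order 2: 9; order 3: 1; order 6: 3; order 9: 1; order 18: 1.
Total: 1 + 9 + 1 + 3 + 1 + 1 = 16.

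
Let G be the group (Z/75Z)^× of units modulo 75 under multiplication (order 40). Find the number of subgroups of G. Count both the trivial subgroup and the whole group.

16

|G| = 40, so by Lagrange every subgroup order divides 40. Divisors: 1, 2, 4, 5, 8, 10, 20, 40.
Subgroups by order — order 1: 1; order 2: 3; order 4: 3; order 5: 1; order 8: 1; order 10: 3; order 20: 3; order 40: 1.
Total: 1 + 3 + 3 + 1 + 1 + 3 + 3 + 1 = 16.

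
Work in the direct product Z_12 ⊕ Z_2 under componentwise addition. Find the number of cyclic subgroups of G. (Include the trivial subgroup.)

12

A cyclic subgroup of order d is generated by each of its φ(d) elements of order d, so the cyclic subgroups of order d number (#elements of order d)/φ(d).
Cyclic subgroups by order — order 1: 1; order 2: 3; order 3: 1; order 4: 2; order 6: 3; order 12: 2.
Total: 12.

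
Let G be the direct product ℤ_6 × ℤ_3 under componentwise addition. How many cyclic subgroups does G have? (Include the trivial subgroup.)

10

Group the elements of G by the cyclic subgroup they generate; each cyclic subgroup of order d accounts for φ(d) elements.
Cyclic subgroups by order — order 1: 1; order 2: 1; order 3: 4; order 6: 4.
Total: 10.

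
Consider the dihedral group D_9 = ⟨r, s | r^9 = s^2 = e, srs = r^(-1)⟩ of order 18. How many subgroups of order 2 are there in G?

9

|G| = 18 and 2 | 18, so subgroups of order 2 are possible by Lagrange.
The subgroups of order 2 are: {e, r^2s}; {e, r^3s}; {e, r^4s}; {e, r^5s}; … (9 in all).
So G has 9 subgroups of order 2.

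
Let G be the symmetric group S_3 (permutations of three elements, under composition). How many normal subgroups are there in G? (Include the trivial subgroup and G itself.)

G has 6 subgroups. Checking conjugation-invariance by order — order 1: 1/1 normal; order 2: 0/3 normal; order 3: 1/1 normal; order 6: 1/1 normal.
Total normal subgroups: 3.

3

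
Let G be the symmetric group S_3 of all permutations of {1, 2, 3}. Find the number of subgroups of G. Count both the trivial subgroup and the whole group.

6

|G| = 6, so by Lagrange every subgroup order divides 6. Divisors: 1, 2, 3, 6.
Subgroups by order — order 1: 1; order 2: 3; order 3: 1; order 6: 1.
Total: 1 + 3 + 1 + 1 = 6.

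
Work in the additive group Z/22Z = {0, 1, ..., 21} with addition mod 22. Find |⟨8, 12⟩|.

11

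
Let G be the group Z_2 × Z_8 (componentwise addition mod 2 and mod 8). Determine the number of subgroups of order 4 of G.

3

|G| = 16 and 4 | 16, so subgroups of order 4 are possible by Lagrange.
The subgroups of order 4 are: {(0,0), (0,2), (0,4), (0,6)}; {(0,0), (0,4), (1,0), (1,4)}; {(0,0), (0,4), (1,2), (1,6)}.
So G has 3 subgroups of order 4.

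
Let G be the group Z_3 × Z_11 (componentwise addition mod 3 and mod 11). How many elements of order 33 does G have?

An element (a,b) has order lcm(ord(a), ord(b)); count pairs with lcm equal to 33.
Enumerating gives 20 such elements.

20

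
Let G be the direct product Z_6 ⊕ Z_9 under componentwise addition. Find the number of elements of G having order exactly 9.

18

An element (a,b) has order lcm(ord(a), ord(b)); count pairs with lcm equal to 9.
Enumerating gives 18 such elements.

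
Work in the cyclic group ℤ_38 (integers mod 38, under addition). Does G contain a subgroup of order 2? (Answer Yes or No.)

Yes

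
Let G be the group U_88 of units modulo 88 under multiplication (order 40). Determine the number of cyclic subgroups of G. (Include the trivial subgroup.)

A cyclic subgroup of order d is generated by each of its φ(d) elements of order d, so the cyclic subgroups of order d number (#elements of order d)/φ(d).
Cyclic subgroups by order — order 1: 1; order 2: 7; order 5: 1; order 10: 7.
Total: 16.

16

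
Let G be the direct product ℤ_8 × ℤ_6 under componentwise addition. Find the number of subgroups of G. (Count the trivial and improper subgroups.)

|G| = 48, so by Lagrange every subgroup order divides 48. Divisors: 1, 2, 3, 4, 6, 8, 12, 16, 24, 48.
Subgroups by order — order 1: 1; order 2: 3; order 3: 1; order 4: 3; order 6: 3; order 8: 3; order 12: 3; order 16: 1; order 24: 3; order 48: 1.
Total: 1 + 3 + 1 + 3 + 3 + 3 + 3 + 1 + 3 + 1 = 22.

22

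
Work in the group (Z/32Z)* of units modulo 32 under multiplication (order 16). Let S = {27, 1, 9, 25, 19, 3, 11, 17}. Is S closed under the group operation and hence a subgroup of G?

|S| = 8 divides |G| = 16, consistent with Lagrange.
S contains the identity, every element's inverse is in S, and S is closed under ·: it is a subgroup.
In fact S = ⟨3⟩.

Yes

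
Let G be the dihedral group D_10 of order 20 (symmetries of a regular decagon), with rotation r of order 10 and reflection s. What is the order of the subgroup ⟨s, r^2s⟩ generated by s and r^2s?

|⟨s⟩| = 2 and |⟨r^2s⟩| = 2, so |H| is a multiple of lcm(2, 2) = 2 and divides |G| = 20.
Closing under the operation: H = {e, r^2, r^4, r^6, r^8, s, r^2s, r^4s, r^6s, r^8s}, so |H| = 10.

10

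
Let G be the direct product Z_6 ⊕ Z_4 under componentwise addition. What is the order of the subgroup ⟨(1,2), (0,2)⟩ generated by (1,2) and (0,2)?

12

|⟨(1,2)⟩| = 6 and |⟨(0,2)⟩| = 2, so |H| is a multiple of lcm(6, 2) = 6 and divides |G| = 24.
Closing under the operation: H = {(0,0), (0,2), (1,0), (1,2), (2,0), (2,2), (3,0), (3,2), (4,0), (4,2), (5,0), (5,2)}, so |H| = 12.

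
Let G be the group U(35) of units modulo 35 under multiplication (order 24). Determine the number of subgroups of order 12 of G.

|G| = 24 and 12 | 24, so subgroups of order 12 are possible by Lagrange.
The subgroups of order 12 are: {1, 3, 4, 9, 11, 12, 13, 16, 17, 27, 29, 33}; {1, 2, 4, 8, 9, 11, 16, 18, 22, 23, 29, 32}; {1, 4, 6, 9, 11, 16, 19, 24, 26, 29, 31, 34}.
So G has 3 subgroups of order 12.

3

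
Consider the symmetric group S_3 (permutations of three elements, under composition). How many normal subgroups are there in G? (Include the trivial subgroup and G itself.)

3

G has 6 subgroups. Checking conjugation-invariance by order — order 1: 1/1 normal; order 2: 0/3 normal; order 3: 1/1 normal; order 6: 1/1 normal.
Total normal subgroups: 3.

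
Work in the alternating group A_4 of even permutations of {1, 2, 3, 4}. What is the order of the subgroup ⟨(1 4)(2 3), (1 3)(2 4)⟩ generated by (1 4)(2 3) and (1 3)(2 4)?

4

|⟨(1 4)(2 3)⟩| = 2 and |⟨(1 3)(2 4)⟩| = 2, so |H| is a multiple of lcm(2, 2) = 2 and divides |G| = 12.
Closing under the operation: H = {e, (1 2)(3 4), (1 3)(2 4), (1 4)(2 3)}, so |H| = 4.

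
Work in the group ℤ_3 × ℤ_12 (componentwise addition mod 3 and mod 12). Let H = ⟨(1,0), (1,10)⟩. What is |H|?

18

|⟨(1,0)⟩| = 3 and |⟨(1,10)⟩| = 6, so |H| is a multiple of lcm(3, 6) = 6 and divides |G| = 36.
Closing under the operation: H = {(0,0), (0,2), (0,4), (0,6), (0,8), (0,10), (1,0), (1,2), (1,4), (1,6), (1,8), (1,10), (2,0), (2,2), (2,4), (2,6), (2,8), (2,10)}, so |H| = 18.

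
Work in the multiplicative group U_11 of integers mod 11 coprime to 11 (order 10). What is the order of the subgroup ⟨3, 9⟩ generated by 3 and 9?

5

|⟨3⟩| = 5 and |⟨9⟩| = 5, so |H| is a multiple of lcm(5, 5) = 5 and divides |G| = 10.
Closing under the operation: H = {1, 3, 4, 5, 9}, so |H| = 5.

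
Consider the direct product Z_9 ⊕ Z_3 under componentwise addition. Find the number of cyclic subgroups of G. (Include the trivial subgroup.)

A cyclic subgroup of order d is generated by each of its φ(d) elements of order d, so the cyclic subgroups of order d number (#elements of order d)/φ(d).
Cyclic subgroups by order — order 1: 1; order 3: 4; order 9: 3.
Total: 8.

8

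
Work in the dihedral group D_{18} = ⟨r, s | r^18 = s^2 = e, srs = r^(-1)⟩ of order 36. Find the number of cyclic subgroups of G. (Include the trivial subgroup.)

24

A cyclic subgroup of order d is generated by each of its φ(d) elements of order d, so the cyclic subgroups of order d number (#elements of order d)/φ(d).
Cyclic subgroups by order — order 1: 1; order 2: 19; order 3: 1; order 6: 1; order 9: 1; order 18: 1.
Total: 24.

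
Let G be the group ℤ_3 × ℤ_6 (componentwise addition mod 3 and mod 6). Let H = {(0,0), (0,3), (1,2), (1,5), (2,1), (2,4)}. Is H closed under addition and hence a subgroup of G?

|H| = 6 divides |G| = 18, consistent with Lagrange.
H contains the identity, every element's inverse is in H, and H is closed under +: it is a subgroup.
In fact H = ⟨(2,1)⟩.

Yes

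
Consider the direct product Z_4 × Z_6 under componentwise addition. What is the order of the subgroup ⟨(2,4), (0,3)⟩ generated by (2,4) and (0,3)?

12

|⟨(2,4)⟩| = 6 and |⟨(0,3)⟩| = 2, so |H| is a multiple of lcm(6, 2) = 6 and divides |G| = 24.
Closing under the operation: H = {(0,0), (0,1), (0,2), (0,3), (0,4), (0,5), (2,0), (2,1), (2,2), (2,3), (2,4), (2,5)}, so |H| = 12.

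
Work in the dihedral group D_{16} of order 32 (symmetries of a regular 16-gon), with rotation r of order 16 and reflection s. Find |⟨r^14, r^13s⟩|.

|⟨r^14⟩| = 8 and |⟨r^13s⟩| = 2, so |H| is a multiple of lcm(8, 2) = 8 and divides |G| = 32.
Closing under the operation: H = {e, r^2, r^4, r^6, r^8, r^10, r^12, r^14, rs, r^3s, r^5s, r^7s, r^9s, r^11s, r^13s, r^15s}, so |H| = 16.

16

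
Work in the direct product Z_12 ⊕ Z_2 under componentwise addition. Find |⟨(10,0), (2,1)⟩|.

|⟨(10,0)⟩| = 6 and |⟨(2,1)⟩| = 6, so |H| is a multiple of lcm(6, 6) = 6 and divides |G| = 24.
Closing under the operation: H = {(0,0), (0,1), (2,0), (2,1), (4,0), (4,1), (6,0), (6,1), (8,0), (8,1), (10,0), (10,1)}, so |H| = 12.

12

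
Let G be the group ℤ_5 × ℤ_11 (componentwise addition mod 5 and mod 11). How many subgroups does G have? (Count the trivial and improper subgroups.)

4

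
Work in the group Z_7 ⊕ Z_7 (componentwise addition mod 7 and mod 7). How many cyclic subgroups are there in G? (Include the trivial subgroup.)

Group the elements of G by the cyclic subgroup they generate; each cyclic subgroup of order d accounts for φ(d) elements.
Cyclic subgroups by order — order 1: 1; order 7: 8.
Total: 9.

9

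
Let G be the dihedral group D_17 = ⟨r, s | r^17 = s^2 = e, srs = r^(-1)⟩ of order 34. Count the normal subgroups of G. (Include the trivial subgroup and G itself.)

G has 20 subgroups. Checking conjugation-invariance by order — order 1: 1/1 normal; order 2: 0/17 normal; order 17: 1/1 normal; order 34: 1/1 normal.
Total normal subgroups: 3.

3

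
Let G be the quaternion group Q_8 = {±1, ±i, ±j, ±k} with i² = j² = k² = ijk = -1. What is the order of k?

Computing powers of k: the smallest k with (k)^k = e is k = 4.

4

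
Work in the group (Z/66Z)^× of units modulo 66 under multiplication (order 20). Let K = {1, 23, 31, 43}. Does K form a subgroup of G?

No

31 ∈ K but its inverse 49 ∉ K, so K is not a subgroup.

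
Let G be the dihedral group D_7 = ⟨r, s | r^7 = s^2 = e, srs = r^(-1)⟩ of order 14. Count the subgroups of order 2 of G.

7

|G| = 14 and 2 | 14, so subgroups of order 2 are possible by Lagrange.
The subgroups of order 2 are: {e, r^2s}; {e, r^3s}; {e, r^4s}; {e, r^5s}; … (7 in all).
So G has 7 subgroups of order 2.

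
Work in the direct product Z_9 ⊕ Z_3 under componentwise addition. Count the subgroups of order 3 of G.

|G| = 27 and 3 | 27, so subgroups of order 3 are possible by Lagrange.
The subgroups of order 3 are: {(0,0), (0,1), (0,2)}; {(0,0), (3,0), (6,0)}; {(0,0), (3,1), (6,2)}; {(0,0), (3,2), (6,1)}.
So G has 4 subgroups of order 3.

4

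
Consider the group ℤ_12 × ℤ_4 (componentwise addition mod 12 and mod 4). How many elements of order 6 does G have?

6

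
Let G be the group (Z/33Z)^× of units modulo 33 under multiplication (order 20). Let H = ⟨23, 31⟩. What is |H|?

|⟨23⟩| = 2 and |⟨31⟩| = 5, so |H| is a multiple of lcm(2, 5) = 10 and divides |G| = 20.
Closing under the operation: H = {1, 4, 5, 14, 16, 20, 23, 25, 26, 31}, so |H| = 10.

10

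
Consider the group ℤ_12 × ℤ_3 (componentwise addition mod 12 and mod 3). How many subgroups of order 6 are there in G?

4

|G| = 36 and 6 | 36, so subgroups of order 6 are possible by Lagrange.
The subgroups of order 6 are: {(0,0), (0,1), (0,2), (6,0), (6,1), (6,2)}; {(0,0), (2,0), (4,0), (6,0), (8,0), (10,0)}; {(0,0), (2,2), (4,1), (6,0), (8,2), (10,1)}; {(0,0), (2,1), (4,2), (6,0), (8,1), (10,2)}.
So G has 4 subgroups of order 6.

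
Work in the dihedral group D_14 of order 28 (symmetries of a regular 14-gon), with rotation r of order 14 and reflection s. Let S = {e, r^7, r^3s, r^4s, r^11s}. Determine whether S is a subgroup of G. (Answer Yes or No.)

|S| = 5 does not divide |G| = 28, so by Lagrange S is not a subgroup.

No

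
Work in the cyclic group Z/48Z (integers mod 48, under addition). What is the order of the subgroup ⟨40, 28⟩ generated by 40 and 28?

12

|⟨40⟩| = 6 and |⟨28⟩| = 12, so |H| is a multiple of lcm(6, 12) = 12 and divides |G| = 48.
Closing under the operation: H = {0, 4, 8, 12, 16, 20, 24, 28, 32, 36, 40, 44}, so |H| = 12.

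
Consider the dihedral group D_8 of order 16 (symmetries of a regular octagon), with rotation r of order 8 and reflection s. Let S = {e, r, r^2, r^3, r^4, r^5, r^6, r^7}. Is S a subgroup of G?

Yes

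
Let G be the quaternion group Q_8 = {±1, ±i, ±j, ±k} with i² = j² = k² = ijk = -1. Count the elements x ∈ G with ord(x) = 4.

The elements of order 4 are: i, -i, j, -j, k, -k.
That's 6.

6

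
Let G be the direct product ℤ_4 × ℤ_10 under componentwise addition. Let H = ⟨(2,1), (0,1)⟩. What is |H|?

|⟨(2,1)⟩| = 10 and |⟨(0,1)⟩| = 10, so |H| is a multiple of lcm(10, 10) = 10 and divides |G| = 40.
Closing under the operation: H = {(0,0), (0,1), (0,2), (0,3), (0,4), (0,5), (0,6), (0,7), (0,8), (0,9), (2,0), (2,1), (2,2), (2,3), (2,4), (2,5), (2,6), (2,7), (2,8), (2,9)}, so |H| = 20.

20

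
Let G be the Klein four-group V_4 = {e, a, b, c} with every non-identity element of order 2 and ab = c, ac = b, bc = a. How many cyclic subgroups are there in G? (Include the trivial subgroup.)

Group the elements of G by the cyclic subgroup they generate; each cyclic subgroup of order d accounts for φ(d) elements.
Cyclic subgroups by order — order 1: 1; order 2: 3.
Total: 4.

4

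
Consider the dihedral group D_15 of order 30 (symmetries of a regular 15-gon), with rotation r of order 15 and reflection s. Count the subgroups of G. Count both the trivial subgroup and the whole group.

|G| = 30, so by Lagrange every subgroup order divides 30. Divisors: 1, 2, 3, 5, 6, 10, 15, 30.
Subgroups by order — order 1: 1; order 2: 15; order 3: 1; order 5: 1; order 6: 5; order 10: 3; order 15: 1; order 30: 1.
Total: 1 + 15 + 1 + 1 + 5 + 3 + 1 + 1 = 28.

28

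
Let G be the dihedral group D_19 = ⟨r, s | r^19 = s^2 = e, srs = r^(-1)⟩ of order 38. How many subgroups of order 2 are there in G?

19

|G| = 38 and 2 | 38, so subgroups of order 2 are possible by Lagrange.
The subgroups of order 2 are: {e, r^10s}; {e, r^11s}; {e, r^12s}; {e, r^13s}; … (19 in all).
So G has 19 subgroups of order 2.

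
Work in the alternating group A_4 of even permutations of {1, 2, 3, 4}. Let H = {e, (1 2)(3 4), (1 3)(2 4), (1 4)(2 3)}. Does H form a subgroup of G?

|H| = 4 divides |G| = 12, consistent with Lagrange.
H contains the identity, every element's inverse is in H, and H is closed under ∘: it is a subgroup.

Yes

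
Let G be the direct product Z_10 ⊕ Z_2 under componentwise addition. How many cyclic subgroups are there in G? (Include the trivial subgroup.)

A cyclic subgroup of order d is generated by each of its φ(d) elements of order d, so the cyclic subgroups of order d number (#elements of order d)/φ(d).
Cyclic subgroups by order — order 1: 1; order 2: 3; order 5: 1; order 10: 3.
Total: 8.

8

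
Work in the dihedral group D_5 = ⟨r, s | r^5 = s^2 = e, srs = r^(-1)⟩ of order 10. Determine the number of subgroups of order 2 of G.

5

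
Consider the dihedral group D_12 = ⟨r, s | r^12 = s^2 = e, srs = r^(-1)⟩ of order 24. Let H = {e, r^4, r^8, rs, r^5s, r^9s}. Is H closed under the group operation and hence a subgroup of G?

Yes

|H| = 6 divides |G| = 24, consistent with Lagrange.
H contains the identity, every element's inverse is in H, and H is closed under ·: it is a subgroup.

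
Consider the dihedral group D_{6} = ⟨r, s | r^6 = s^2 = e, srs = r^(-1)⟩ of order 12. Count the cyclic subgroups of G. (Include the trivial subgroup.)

10

Each element a generates a cyclic subgroup ⟨a⟩; distinct elements may generate the same one (a cyclic group of order d has φ(d) generators).
Cyclic subgroups by order — order 1: 1; order 2: 7; order 3: 1; order 6: 1.
Total: 10.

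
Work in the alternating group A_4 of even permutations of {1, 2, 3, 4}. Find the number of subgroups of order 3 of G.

|G| = 12 and 3 | 12, so subgroups of order 3 are possible by Lagrange.
The subgroups of order 3 are: {e, (1 2 3), (1 3 2)}; {e, (1 2 4), (1 4 2)}; {e, (1 3 4), (1 4 3)}; {e, (2 3 4), (2 4 3)}.
So G has 4 subgroups of order 3.

4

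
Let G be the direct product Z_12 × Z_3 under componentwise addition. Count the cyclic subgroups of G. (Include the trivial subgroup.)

Each element a generates a cyclic subgroup ⟨a⟩; distinct elements may generate the same one (a cyclic group of order d has φ(d) generators).
Cyclic subgroups by order — order 1: 1; order 2: 1; order 3: 4; order 4: 1; order 6: 4; order 12: 4.
Total: 15.

15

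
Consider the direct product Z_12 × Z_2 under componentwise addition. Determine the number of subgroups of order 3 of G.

1

|G| = 24 and 3 | 24, so subgroups of order 3 are possible by Lagrange.
The subgroups of order 3 are: {(0,0), (4,0), (8,0)}.
So G has 1 subgroup of order 3.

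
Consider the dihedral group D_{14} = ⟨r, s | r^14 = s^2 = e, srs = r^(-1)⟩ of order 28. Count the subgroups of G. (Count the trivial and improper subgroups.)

28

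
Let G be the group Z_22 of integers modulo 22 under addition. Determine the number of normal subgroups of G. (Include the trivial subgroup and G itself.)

G is abelian, so every subgroup is normal.
G has 4 subgroups in total, hence 4 normal subgroups.

4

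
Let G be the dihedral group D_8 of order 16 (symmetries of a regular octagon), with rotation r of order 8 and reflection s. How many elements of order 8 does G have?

4

The elements of order 8 are: r, r^3, r^5, r^7.
That's 4.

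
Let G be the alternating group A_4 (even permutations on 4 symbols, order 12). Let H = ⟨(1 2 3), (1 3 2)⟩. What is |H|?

3

|⟨(1 2 3)⟩| = 3 and |⟨(1 3 2)⟩| = 3, so |H| is a multiple of lcm(3, 3) = 3 and divides |G| = 12.
Closing under the operation: H = {e, (1 2 3), (1 3 2)}, so |H| = 3.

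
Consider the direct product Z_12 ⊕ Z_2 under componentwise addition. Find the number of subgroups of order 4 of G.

3

|G| = 24 and 4 | 24, so subgroups of order 4 are possible by Lagrange.
The subgroups of order 4 are: {(0,0), (0,1), (6,0), (6,1)}; {(0,0), (3,0), (6,0), (9,0)}; {(0,0), (3,1), (6,0), (9,1)}.
So G has 3 subgroups of order 4.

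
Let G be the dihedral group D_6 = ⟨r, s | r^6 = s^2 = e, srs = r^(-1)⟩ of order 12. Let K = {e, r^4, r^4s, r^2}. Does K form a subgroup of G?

Closure fails: r^4 · r^4s = r^2s ∉ K. So K is not a subgroup.

No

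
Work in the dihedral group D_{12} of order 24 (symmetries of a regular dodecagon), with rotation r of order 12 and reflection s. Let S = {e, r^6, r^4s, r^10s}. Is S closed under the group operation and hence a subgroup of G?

|S| = 4 divides |G| = 24, consistent with Lagrange.
S contains the identity, every element's inverse is in S, and S is closed under ·: it is a subgroup.

Yes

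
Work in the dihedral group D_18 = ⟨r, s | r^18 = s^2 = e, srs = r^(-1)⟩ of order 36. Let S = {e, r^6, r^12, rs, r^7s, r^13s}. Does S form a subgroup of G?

|S| = 6 divides |G| = 36, consistent with Lagrange.
S contains the identity, every element's inverse is in S, and S is closed under ·: it is a subgroup.

Yes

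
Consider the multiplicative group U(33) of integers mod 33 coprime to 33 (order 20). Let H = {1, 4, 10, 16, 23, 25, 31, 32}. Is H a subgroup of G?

No

|H| = 8 does not divide |G| = 20, so by Lagrange H is not a subgroup.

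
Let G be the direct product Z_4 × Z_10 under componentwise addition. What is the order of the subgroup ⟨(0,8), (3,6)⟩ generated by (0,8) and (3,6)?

20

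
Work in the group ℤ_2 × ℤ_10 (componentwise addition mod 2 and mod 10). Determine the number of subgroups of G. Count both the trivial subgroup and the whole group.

10

|G| = 20, so by Lagrange every subgroup order divides 20. Divisors: 1, 2, 4, 5, 10, 20.
Subgroups by order — order 1: 1; order 2: 3; order 4: 1; order 5: 1; order 10: 3; order 20: 1.
Total: 1 + 3 + 1 + 1 + 3 + 1 = 10.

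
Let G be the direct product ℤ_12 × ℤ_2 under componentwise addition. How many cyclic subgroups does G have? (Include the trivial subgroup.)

Group the elements of G by the cyclic subgroup they generate; each cyclic subgroup of order d accounts for φ(d) elements.
Cyclic subgroups by order — order 1: 1; order 2: 3; order 3: 1; order 4: 2; order 6: 3; order 12: 2.
Total: 12.

12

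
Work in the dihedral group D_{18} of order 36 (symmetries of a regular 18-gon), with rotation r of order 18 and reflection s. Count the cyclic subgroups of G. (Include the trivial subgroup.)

Each element a generates a cyclic subgroup ⟨a⟩; distinct elements may generate the same one (a cyclic group of order d has φ(d) generators).
Cyclic subgroups by order — order 1: 1; order 2: 19; order 3: 1; order 6: 1; order 9: 1; order 18: 1.
Total: 24.

24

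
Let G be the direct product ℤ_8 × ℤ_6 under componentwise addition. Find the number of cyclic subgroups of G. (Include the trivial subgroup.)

Group the elements of G by the cyclic subgroup they generate; each cyclic subgroup of order d accounts for φ(d) elements.
Cyclic subgroups by order — order 1: 1; order 2: 3; order 3: 1; order 4: 2; order 6: 3; order 8: 2; order 12: 2; order 24: 2.
Total: 16.

16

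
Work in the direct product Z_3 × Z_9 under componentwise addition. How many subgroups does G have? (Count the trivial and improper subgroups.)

|G| = 27, so by Lagrange every subgroup order divides 27. Divisors: 1, 3, 9, 27.
Subgroups by order — order 1: 1; order 3: 4; order 9: 4; order 27: 1.
Total: 1 + 4 + 4 + 1 = 10.

10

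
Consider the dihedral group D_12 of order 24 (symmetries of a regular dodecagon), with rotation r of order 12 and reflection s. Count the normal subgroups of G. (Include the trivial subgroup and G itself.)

G has 34 subgroups. Checking conjugation-invariance by order — order 1: 1/1 normal; order 2: 1/13 normal; order 3: 1/1 normal; order 4: 1/7 normal; order 6: 1/5 normal; order 8: 0/3 normal; order 12: 3/3 normal; order 24: 1/1 normal.
Total normal subgroups: 9.

9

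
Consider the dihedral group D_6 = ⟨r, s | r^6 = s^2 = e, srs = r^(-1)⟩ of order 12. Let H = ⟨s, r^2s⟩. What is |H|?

6

|⟨s⟩| = 2 and |⟨r^2s⟩| = 2, so |H| is a multiple of lcm(2, 2) = 2 and divides |G| = 12.
Closing under the operation: H = {e, r^2, r^4, s, r^2s, r^4s}, so |H| = 6.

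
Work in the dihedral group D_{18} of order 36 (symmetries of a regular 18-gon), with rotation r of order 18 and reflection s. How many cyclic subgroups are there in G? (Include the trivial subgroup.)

24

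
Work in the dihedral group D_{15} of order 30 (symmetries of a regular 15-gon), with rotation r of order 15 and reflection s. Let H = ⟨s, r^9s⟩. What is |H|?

10

|⟨s⟩| = 2 and |⟨r^9s⟩| = 2, so |H| is a multiple of lcm(2, 2) = 2 and divides |G| = 30.
Closing under the operation: H = {e, r^3, r^6, r^9, r^12, s, r^3s, r^6s, r^9s, r^12s}, so |H| = 10.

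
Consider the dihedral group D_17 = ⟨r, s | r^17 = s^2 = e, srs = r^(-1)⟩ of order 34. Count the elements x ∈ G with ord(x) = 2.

17

Enumerating element orders in G gives 17 elements of order 2.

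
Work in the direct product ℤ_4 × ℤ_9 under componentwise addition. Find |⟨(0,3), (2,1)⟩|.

|⟨(0,3)⟩| = 3 and |⟨(2,1)⟩| = 18, so |H| is a multiple of lcm(3, 18) = 18 and divides |G| = 36.
Closing under the operation: H = {(0,0), (0,1), (0,2), (0,3), (0,4), (0,5), (0,6), (0,7), (0,8), (2,0), (2,1), (2,2), (2,3), (2,4), (2,5), (2,6), (2,7), (2,8)}, so |H| = 18.

18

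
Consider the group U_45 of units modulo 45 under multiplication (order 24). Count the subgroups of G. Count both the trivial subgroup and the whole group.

|G| = 24, so by Lagrange every subgroup order divides 24. Divisors: 1, 2, 3, 4, 6, 8, 12, 24.
Subgroups by order — order 1: 1; order 2: 3; order 3: 1; order 4: 3; order 6: 3; order 8: 1; order 12: 3; order 24: 1.
Total: 1 + 3 + 1 + 3 + 3 + 1 + 3 + 1 = 16.

16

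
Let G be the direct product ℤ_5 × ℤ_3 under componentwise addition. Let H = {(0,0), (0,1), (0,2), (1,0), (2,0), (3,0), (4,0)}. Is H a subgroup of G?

No

|H| = 7 does not divide |G| = 15, so by Lagrange H is not a subgroup.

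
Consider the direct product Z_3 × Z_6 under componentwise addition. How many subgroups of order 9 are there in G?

1

|G| = 18 and 9 | 18, so subgroups of order 9 are possible by Lagrange.
The subgroups of order 9 are: {(0,0), (0,2), (0,4), (1,0), (1,2), (1,4), (2,0), (2,2), (2,4)}.
So G has 1 subgroup of order 9.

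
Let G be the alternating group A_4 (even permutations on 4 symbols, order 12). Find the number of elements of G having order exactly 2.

3

The elements of order 2 are: (1 2)(3 4), (1 3)(2 4), (1 4)(2 3).
That's 3.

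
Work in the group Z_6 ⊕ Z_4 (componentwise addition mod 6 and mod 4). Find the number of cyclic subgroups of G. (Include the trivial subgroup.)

12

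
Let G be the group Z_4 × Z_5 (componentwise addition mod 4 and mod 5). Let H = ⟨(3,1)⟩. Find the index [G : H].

1

|⟨(3,1)⟩| = 20 and |G| = 20.
By Lagrange, [G : H] = |G|/|H| = 20/20 = 1.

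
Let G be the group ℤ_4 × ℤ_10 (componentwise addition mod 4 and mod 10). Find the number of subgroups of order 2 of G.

|G| = 40 and 2 | 40, so subgroups of order 2 are possible by Lagrange.
The subgroups of order 2 are: {(0,0), (0,5)}; {(0,0), (2,0)}; {(0,0), (2,5)}.
So G has 3 subgroups of order 2.

3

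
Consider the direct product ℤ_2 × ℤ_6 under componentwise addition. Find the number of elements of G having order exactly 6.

6

An element (a,b) has order lcm(ord(a), ord(b)); count pairs with lcm equal to 6.
Enumerating gives 6 such elements.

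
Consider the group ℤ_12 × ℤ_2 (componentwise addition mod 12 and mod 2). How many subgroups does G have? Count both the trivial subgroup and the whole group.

16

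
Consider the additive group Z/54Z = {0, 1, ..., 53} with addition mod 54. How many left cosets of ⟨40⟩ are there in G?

2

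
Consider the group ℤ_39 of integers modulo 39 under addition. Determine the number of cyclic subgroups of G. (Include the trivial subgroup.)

A cyclic subgroup of order d is generated by each of its φ(d) elements of order d, so the cyclic subgroups of order d number (#elements of order d)/φ(d).
Cyclic subgroups by order — order 1: 1; order 3: 1; order 13: 1; order 39: 1.
Total: 4.

4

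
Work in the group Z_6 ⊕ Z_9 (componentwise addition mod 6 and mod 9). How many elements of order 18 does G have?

18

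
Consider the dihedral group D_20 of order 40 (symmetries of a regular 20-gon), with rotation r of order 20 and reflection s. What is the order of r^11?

Computing powers of r^11: the smallest k with (r^11)^k = e is k = 20.

20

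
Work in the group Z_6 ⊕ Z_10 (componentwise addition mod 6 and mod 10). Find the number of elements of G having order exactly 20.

An element (a,b) has order lcm(ord(a), ord(b)); count pairs with lcm equal to 20.
Enumerating gives 0 such elements.

0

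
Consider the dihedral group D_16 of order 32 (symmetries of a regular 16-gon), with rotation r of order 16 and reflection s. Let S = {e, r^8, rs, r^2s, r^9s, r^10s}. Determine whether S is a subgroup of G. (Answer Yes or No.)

No

|S| = 6 does not divide |G| = 32, so by Lagrange S is not a subgroup.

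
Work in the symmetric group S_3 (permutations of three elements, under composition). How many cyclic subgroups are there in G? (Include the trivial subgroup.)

5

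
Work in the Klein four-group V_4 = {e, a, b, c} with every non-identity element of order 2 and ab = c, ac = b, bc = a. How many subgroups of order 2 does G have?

|G| = 4 and 2 | 4, so subgroups of order 2 are possible by Lagrange.
The subgroups of order 2 are: {e, a}; {e, b}; {e, c}.
So G has 3 subgroups of order 2.

3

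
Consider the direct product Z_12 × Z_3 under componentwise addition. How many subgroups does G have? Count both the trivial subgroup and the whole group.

|G| = 36, so by Lagrange every subgroup order divides 36. Divisors: 1, 2, 3, 4, 6, 9, 12, 18, 36.
Subgroups by order — order 1: 1; order 2: 1; order 3: 4; order 4: 1; order 6: 4; order 9: 1; order 12: 4; order 18: 1; order 36: 1.
Total: 1 + 1 + 4 + 1 + 4 + 1 + 4 + 1 + 1 = 18.

18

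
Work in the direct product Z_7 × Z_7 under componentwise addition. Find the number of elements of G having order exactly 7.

An element (a,b) has order lcm(ord(a), ord(b)); count pairs with lcm equal to 7.
Enumerating gives 48 such elements.

48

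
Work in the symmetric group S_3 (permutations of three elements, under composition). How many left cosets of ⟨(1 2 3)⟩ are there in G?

2

|⟨(1 2 3)⟩| = 3 and |G| = 6.
By Lagrange, [G : H] = |G|/|H| = 6/3 = 2.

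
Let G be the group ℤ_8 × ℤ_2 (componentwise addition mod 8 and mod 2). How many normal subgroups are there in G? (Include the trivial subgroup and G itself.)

G is abelian, so every subgroup is normal.
G has 11 subgroups in total, hence 11 normal subgroups.

11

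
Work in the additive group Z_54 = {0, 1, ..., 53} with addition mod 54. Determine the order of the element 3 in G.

18

In Z_54, the order of an element a is n/gcd(a, n).
gcd(3, 54) = 3, so |⟨3⟩| = 54/3 = 18.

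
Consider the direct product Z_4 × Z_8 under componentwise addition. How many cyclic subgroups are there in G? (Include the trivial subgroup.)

14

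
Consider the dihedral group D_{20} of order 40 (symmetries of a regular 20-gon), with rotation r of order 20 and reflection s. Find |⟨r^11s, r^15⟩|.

8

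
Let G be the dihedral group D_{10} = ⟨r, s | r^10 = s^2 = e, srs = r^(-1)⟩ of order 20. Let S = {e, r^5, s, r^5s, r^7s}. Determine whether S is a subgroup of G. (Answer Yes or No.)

No

Closure fails: s · r^7s = r^3 ∉ S. So S is not a subgroup.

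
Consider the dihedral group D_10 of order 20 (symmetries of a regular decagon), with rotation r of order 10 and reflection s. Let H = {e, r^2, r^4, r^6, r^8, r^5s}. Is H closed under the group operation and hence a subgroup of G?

No

|H| = 6 does not divide |G| = 20, so by Lagrange H is not a subgroup.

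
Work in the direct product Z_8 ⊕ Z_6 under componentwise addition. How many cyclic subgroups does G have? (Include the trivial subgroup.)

Group the elements of G by the cyclic subgroup they generate; each cyclic subgroup of order d accounts for φ(d) elements.
Cyclic subgroups by order — order 1: 1; order 2: 3; order 3: 1; order 4: 2; order 6: 3; order 8: 2; order 12: 2; order 24: 2.
Total: 16.

16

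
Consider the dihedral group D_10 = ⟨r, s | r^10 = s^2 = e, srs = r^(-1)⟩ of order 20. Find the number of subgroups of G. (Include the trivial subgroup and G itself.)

22

|G| = 20, so by Lagrange every subgroup order divides 20. Divisors: 1, 2, 4, 5, 10, 20.
Subgroups by order — order 1: 1; order 2: 11; order 4: 5; order 5: 1; order 10: 3; order 20: 1.
Total: 1 + 11 + 5 + 1 + 3 + 1 = 22.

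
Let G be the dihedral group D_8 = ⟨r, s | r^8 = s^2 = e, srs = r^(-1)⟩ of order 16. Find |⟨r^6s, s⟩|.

8

|⟨r^6s⟩| = 2 and |⟨s⟩| = 2, so |H| is a multiple of lcm(2, 2) = 2 and divides |G| = 16.
Closing under the operation: H = {e, r^2, r^4, r^6, s, r^2s, r^4s, r^6s}, so |H| = 8.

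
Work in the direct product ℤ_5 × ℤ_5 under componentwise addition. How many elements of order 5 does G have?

An element (a,b) has order lcm(ord(a), ord(b)); count pairs with lcm equal to 5.
Enumerating gives 24 such elements.

24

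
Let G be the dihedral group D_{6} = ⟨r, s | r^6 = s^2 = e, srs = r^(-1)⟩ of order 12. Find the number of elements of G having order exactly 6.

2

The elements of order 6 are: r, r^5.
That's 2.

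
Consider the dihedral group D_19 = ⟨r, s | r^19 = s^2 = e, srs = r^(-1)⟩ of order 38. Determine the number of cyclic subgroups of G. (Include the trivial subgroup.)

Each element a generates a cyclic subgroup ⟨a⟩; distinct elements may generate the same one (a cyclic group of order d has φ(d) generators).
Cyclic subgroups by order — order 1: 1; order 2: 19; order 19: 1.
Total: 21.

21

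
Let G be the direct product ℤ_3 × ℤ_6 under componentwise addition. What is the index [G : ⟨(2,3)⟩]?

|⟨(2,3)⟩| = 6 and |G| = 18.
By Lagrange, [G : H] = |G|/|H| = 18/6 = 3.

3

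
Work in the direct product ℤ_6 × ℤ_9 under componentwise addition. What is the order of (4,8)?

The order of (4,8) in Z_6 × Z_9 is lcm(ord(4) in Z_6, ord(8) in Z_9).
ord(4) = 3 and ord(8) = 9, so |⟨(4,8)⟩| = lcm(3, 9) = 9.

9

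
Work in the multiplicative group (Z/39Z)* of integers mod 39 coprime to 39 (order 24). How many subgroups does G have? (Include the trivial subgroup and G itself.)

16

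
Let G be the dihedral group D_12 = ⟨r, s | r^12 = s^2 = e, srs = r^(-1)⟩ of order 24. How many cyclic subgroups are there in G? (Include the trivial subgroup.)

18

Each element a generates a cyclic subgroup ⟨a⟩; distinct elements may generate the same one (a cyclic group of order d has φ(d) generators).
Cyclic subgroups by order — order 1: 1; order 2: 13; order 3: 1; order 4: 1; order 6: 1; order 12: 1.
Total: 18.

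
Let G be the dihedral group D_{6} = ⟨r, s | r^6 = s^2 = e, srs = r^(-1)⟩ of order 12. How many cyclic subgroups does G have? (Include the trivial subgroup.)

Group the elements of G by the cyclic subgroup they generate; each cyclic subgroup of order d accounts for φ(d) elements.
Cyclic subgroups by order — order 1: 1; order 2: 7; order 3: 1; order 6: 1.
Total: 10.

10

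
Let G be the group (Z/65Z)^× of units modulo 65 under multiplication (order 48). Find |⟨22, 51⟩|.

|⟨22⟩| = 12 and |⟨51⟩| = 2, so |H| is a multiple of lcm(12, 2) = 12 and divides |G| = 48.
Closing under the operation: H = {1, 3, 4, 9, 12, 14, 16, 17, 22, 23, 27, 29, 36, 38, 42, 43, 48, 49, 51, 53, 56, 61, 62, 64}, so |H| = 24.

24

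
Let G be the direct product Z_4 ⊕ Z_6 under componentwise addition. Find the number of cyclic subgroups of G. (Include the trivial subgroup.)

12

Group the elements of G by the cyclic subgroup they generate; each cyclic subgroup of order d accounts for φ(d) elements.
Cyclic subgroups by order — order 1: 1; order 2: 3; order 3: 1; order 4: 2; order 6: 3; order 12: 2.
Total: 12.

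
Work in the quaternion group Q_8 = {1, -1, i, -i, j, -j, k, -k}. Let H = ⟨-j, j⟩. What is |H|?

4

|⟨-j⟩| = 4 and |⟨j⟩| = 4, so |H| is a multiple of lcm(4, 4) = 4 and divides |G| = 8.
Closing under the operation: H = {1, -1, j, -j}, so |H| = 4.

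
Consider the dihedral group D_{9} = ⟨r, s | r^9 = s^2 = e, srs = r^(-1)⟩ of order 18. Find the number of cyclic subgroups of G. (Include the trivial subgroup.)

A cyclic subgroup of order d is generated by each of its φ(d) elements of order d, so the cyclic subgroups of order d number (#elements of order d)/φ(d).
Cyclic subgroups by order — order 1: 1; order 2: 9; order 3: 1; order 9: 1.
Total: 12.

12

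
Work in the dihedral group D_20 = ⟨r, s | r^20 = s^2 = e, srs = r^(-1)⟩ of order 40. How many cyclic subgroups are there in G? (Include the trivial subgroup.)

26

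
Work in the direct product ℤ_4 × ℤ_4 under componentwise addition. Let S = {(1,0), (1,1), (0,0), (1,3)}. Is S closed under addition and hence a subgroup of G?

No

(1,0) ∈ S but its inverse (3,0) ∉ S, so S is not a subgroup.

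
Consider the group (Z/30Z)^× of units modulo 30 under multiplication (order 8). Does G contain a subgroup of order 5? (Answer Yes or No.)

5 does not divide |G| = 8, so by Lagrange no subgroup of order 5 exists.

No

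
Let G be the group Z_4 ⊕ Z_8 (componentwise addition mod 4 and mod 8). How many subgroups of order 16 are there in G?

|G| = 32 and 16 | 32, so subgroups of order 16 are possible by Lagrange.
The subgroups of order 16 are: {(0,0), (0,1), (0,2), (0,3), (0,4), (0,5), (0,6), (0,7), (2,0), (2,1), (2,2), (2,3), (2,4), (2,5), (2,6), (2,7)}; {(0,0), (0,2), (0,4), (0,6), (1,0), (1,2), (1,4), (1,6), (2,0), (2,2), (2,4), (2,6), (3,0), (3,2), (3,4), (3,6)}; {(0,0), (0,2), (0,4), (0,6), (1,1), (1,3), (1,5), (1,7), (2,0), (2,2), (2,4), (2,6), (3,1), (3,3), (3,5), (3,7)}.
So G has 3 subgroups of order 16.

3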